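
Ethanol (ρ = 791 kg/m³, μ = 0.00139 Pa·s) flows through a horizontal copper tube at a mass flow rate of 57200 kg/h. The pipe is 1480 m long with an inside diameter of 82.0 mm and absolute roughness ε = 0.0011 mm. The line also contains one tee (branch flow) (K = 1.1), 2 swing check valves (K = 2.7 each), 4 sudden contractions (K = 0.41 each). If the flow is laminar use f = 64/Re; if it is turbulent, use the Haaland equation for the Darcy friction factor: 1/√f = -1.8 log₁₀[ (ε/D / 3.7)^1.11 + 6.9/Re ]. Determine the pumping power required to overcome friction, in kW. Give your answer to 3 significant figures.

P ≈ 34.0 kW

ṁ = 57200 kg/h = 57200/3600 = 15.89 kg/s.
A = πD²/4 = π(0.082)²/4 = 0.005281 m²; mean velocity V = ṁ/(ρA) = 15.89/(791 · 0.005281) = 3.804 m/s.
Reynolds number Re = ρVD/μ = 791 · 3.804 · 0.082 / 0.00139 = 1.775e+05.
Re > 4000 → turbulent. Relative roughness ε/D = 1.1e-06/0.082 = 1.34e-05. Haaland: 1/√f = -1.8 log₁₀[(1.34e-05/3.7)^1.11 + 6.9/1.775e+05] = -1.8 log₁₀[9.14e-07 + 3.89e-05] = 7.92, so f = 0.01594.
Total minor-loss coefficient ΣK = 1·1.1 + 2·2.7 + 4·0.41 = 8.14.
ΔP = [f·L/D + ΣK]·(ρV²/2) = [0.01594·1480/0.082 + 8.14]·(791·3.804²/2) = [287.7 + 8.14]·5722 = 1.693e+06 Pa.
Q = ṁ/ρ = 15.89/791 = 0.02009 m³/s.
Pumping power P = QΔP = 0.02009·1.693e+06 = 34000 W = 34.0 kW.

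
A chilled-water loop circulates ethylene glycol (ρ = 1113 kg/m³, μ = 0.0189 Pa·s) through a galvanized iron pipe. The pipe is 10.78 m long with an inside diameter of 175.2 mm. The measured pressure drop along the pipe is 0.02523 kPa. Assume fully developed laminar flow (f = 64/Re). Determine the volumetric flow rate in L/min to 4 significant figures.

For laminar flow, f = 64/Re with Re = ρVD/μ, so Darcy-Weisbach reduces to ΔP = 32μLV/D². Solving for V: V = ΔP·D²/(32μL) = 25.23·(0.1752)²/(32·0.0189·10.78) = 0.1188 m/s.
Check: Re = ρVD/μ = 1113·0.1188·0.1752/0.0189 = 1226 < 2300, so the laminar assumption holds.
Q = V·A = 0.1188·(π/4·0.1752²) = 0.002864 m³/s = 171.8 L/min.

Q ≈ 171.8 L/min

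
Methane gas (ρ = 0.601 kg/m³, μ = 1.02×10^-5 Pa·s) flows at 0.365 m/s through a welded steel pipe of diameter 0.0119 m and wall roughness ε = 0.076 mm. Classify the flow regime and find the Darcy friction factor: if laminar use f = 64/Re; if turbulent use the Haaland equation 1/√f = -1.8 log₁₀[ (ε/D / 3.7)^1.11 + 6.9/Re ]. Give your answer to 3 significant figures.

Re = ρVD/μ = 0.601·0.365·0.0119/1.02e-05 = 255.9.
Re < 2300 → laminar, so f = 64/Re = 0.2501 (roughness is irrelevant in laminar flow).

f ≈ 0.250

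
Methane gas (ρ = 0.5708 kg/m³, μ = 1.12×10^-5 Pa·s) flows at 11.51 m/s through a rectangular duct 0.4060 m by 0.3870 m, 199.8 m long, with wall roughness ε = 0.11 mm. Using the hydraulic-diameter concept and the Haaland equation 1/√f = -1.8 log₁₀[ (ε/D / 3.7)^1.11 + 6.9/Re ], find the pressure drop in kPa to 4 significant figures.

Hydraulic diameter D_h = 4A/P = 4·(0.406·0.387)/(2·(0.406+0.387)) = 0.6285/1.586 = 0.3963 m.
Re = ρVD_h/μ = 0.5708·11.51·0.3963/1.12e-05 = 2.325e+05.
ε/D_h = 0.00011/0.3963 = 0.000278; Haaland gives 1/√f = -1.8 log₁₀[2.64e-05+2.97e-05] = 7.652, so f = 0.01708.
ΔP = f(L/D_h)(ρV²/2) = 0.01708·199.8/0.3963·37.81 = 325.6 Pa.
ΔP = 0.3256 kPa.

ΔP ≈ 0.3256 kPa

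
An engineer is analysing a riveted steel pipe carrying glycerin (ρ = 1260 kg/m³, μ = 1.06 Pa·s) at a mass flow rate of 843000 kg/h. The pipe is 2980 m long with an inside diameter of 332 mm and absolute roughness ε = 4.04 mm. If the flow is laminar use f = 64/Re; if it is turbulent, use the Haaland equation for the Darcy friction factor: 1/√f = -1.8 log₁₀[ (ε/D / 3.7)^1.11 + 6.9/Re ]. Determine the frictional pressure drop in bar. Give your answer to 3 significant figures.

ΔP ≈ 19.7 bar

ṁ = 843000 kg/h = 843000/3600 = 234.2 kg/s.
A = πD²/4 = π(0.332)²/4 = 0.08657 m²; mean velocity V = ṁ/(ρA) = 234.2/(1260 · 0.08657) = 2.147 m/s.
Reynolds number Re = ρVD/μ = 1260 · 2.147 · 0.332 / 1.06 = 847.2.
Re < 2300 → laminar flow, so f = 64/Re = 64/847.2 = 0.07554 (the turbulent correlation is not needed).
Darcy-Weisbach: ΔP = f(L/D)(ρV²/2) = 0.07554·(2980/0.332)·(1260·2.147²/2) = 0.07554·8976·2903 = 1.969e+06 Pa.
ΔP = 1.969e+06 Pa = 19.7 bar.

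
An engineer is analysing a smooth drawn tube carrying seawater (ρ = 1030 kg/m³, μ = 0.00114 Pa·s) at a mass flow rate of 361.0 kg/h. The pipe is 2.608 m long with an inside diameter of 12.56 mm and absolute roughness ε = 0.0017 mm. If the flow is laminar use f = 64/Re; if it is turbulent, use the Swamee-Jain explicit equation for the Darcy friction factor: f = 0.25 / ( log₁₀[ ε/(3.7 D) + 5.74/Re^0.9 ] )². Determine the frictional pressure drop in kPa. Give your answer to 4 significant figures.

ṁ = 361.0 kg/h = 361.0/3600 = 0.1003 kg/s.
A = πD²/4 = π(0.01256)²/4 = 0.0001239 m²; mean velocity V = ṁ/(ρA) = 0.1003/(1030 · 0.0001239) = 0.7858 m/s.
Reynolds number Re = ρVD/μ = 1030 · 0.7858 · 0.01256 / 0.00114 = 8917.
Re > 4000 → turbulent. Relative roughness ε/D = 1.7e-06/0.01256 = 0.000135. Swamee-Jain: f = 0.25/(log₁₀[0.000135/3.7 + 5.74/8917^0.9])² = 0.25/(log₁₀[3.66e-05 + 0.0016])² = 0.25/(-2.786)² = 0.0322.
Darcy-Weisbach: ΔP = f(L/D)(ρV²/2) = 0.0322·(2.608/0.01256)·(1030·0.7858²/2) = 0.0322·207.6·318 = 2126 Pa.
ΔP = 2126 Pa = 2.126 kPa.

ΔP ≈ 2.126 kPa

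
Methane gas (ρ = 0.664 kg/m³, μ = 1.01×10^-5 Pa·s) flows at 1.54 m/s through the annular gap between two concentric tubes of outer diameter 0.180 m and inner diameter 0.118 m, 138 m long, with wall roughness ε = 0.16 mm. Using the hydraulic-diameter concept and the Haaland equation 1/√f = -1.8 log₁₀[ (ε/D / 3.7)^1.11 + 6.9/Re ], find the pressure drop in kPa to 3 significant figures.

Hydraulic diameter D_h = 4A/P = D_o - D_i = 0.18 - 0.118 = 0.062 m.
Re = ρVD_h/μ = 0.664·1.54·0.062/1.01e-05 = 6277.
ε/D_h = 0.00016/0.062 = 0.00258; Haaland gives 1/√f = -1.8 log₁₀[0.000314+0.0011] = 5.13, so f = 0.038.
ΔP = f(L/D_h)(ρV²/2) = 0.038·138/0.062·0.7874 = 66.6 Pa.
ΔP = 0.0666 kPa.

ΔP ≈ 0.0666 kPa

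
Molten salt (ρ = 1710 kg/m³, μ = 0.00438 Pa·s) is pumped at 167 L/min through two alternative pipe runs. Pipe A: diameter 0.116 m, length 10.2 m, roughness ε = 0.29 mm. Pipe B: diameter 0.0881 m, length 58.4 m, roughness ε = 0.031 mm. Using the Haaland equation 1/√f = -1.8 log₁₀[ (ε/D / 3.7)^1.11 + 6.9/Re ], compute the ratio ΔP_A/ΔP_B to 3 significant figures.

ΔP_A/ΔP_B ≈ 0.0523

Pipe A: V = Q/A = 0.002783/0.01057 = 0.2634 m/s; Re = 1.193e+04; ε/D = 0.0025; Haaland → f = 0.03307; ΔP_A = f(L/D)(ρV²/2) = 172.5 Pa.
Pipe B: V = Q/A = 0.002783/0.006096 = 0.4566 m/s; Re = 1.57e+04; ε/D = 0.000352; Haaland → f = 0.02793; ΔP_B = f(L/D)(ρV²/2) = 3300 Pa.
ΔP_A/ΔP_B = 172.5/3300 = 0.0523.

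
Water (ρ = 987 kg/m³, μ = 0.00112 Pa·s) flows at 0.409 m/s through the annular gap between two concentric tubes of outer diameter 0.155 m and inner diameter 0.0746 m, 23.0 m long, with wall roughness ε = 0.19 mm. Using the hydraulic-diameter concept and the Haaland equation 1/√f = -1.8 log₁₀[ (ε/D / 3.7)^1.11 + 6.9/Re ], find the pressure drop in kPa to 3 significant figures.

Hydraulic diameter D_h = 4A/P = D_o - D_i = 0.155 - 0.0746 = 0.0804 m.
Re = ρVD_h/μ = 987·0.409·0.0804/0.00112 = 2.898e+04.
ε/D_h = 0.00019/0.0804 = 0.00236; Haaland gives 1/√f = -1.8 log₁₀[0.000284+0.000238] = 5.907, so f = 0.02865.
ΔP = f(L/D_h)(ρV²/2) = 0.02865·23/0.0804·82.55 = 676.7 Pa.
ΔP = 0.677 kPa.

ΔP ≈ 0.677 kPa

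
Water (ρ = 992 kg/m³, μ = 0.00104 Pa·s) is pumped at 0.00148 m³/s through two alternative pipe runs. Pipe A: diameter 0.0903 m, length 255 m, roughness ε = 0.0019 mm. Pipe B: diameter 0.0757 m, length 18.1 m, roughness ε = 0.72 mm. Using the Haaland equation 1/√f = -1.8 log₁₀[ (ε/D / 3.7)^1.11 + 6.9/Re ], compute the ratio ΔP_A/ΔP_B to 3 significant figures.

ΔP_A/ΔP_B ≈ 3.79

Pipe A: V = Q/A = 0.00148/0.006404 = 0.2311 m/s; Re = 1.991e+04; ε/D = 2.1e-05; Haaland → f = 0.02581; ΔP_A = f(L/D)(ρV²/2) = 1931 Pa.
Pipe B: V = Q/A = 0.00148/0.004501 = 0.3288 m/s; Re = 2.374e+04; ε/D = 0.00951; Haaland → f = 0.03967; ΔP_B = f(L/D)(ρV²/2) = 508.7 Pa.
ΔP_A/ΔP_B = 1931/508.7 = 3.79.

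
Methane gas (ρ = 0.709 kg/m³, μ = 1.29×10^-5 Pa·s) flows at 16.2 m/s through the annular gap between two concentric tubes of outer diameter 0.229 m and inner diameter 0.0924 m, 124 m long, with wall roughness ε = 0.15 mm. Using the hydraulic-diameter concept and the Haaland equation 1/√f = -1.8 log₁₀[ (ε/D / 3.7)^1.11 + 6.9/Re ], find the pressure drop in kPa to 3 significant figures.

Hydraulic diameter D_h = 4A/P = D_o - D_i = 0.229 - 0.0924 = 0.1366 m.
Re = ρVD_h/μ = 0.709·16.2·0.1366/1.29e-05 = 1.216e+05.
ε/D_h = 0.00015/0.1366 = 0.0011; Haaland gives 1/√f = -1.8 log₁₀[0.000121+5.67e-05] = 6.748, so f = 0.02196.
ΔP = f(L/D_h)(ρV²/2) = 0.02196·124/0.1366·93.03 = 1854 Pa.
ΔP = 1.85 kPa.

ΔP ≈ 1.85 kPa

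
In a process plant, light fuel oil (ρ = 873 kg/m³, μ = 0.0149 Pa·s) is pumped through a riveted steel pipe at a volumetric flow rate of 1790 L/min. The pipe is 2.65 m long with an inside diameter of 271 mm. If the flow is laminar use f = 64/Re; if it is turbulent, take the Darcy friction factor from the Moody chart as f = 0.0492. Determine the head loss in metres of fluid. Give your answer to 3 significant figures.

Q = 1790 L/min = 1790/60000 = 0.02983 m³/s.
Cross-sectional area A = πD²/4 = π(0.271)²/4 = 0.05768 m²; mean velocity V = Q/A = 0.02983/0.05768 = 0.5172 m/s.
Reynolds number Re = ρVD/μ = 873 · 0.5172 · 0.271 / 0.0149 = 8212.
Re > 4000 → turbulent; use the Moody-chart value f = 0.0492.
Darcy-Weisbach: ΔP = f(L/D)(ρV²/2) = 0.0492·(2.65/0.271)·(873·0.5172²/2) = 0.0492·9.779·116.8 = 56.18 Pa.
Head loss h_f = ΔP/(ρg) = 56.18/(873·9.81) = 0.00656 m.

h_f ≈ 0.00656 m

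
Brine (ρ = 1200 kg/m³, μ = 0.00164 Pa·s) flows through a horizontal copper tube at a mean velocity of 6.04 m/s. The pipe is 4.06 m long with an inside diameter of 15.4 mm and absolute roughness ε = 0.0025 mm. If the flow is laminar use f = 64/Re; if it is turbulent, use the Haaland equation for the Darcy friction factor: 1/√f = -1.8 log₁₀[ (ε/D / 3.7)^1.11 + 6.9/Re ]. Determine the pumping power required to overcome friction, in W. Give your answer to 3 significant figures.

P ≈ 129 W

Reynolds number Re = ρVD/μ = 1200 · 6.04 · 0.0154 / 0.00164 = 6.806e+04.
Re > 4000 → turbulent. Relative roughness ε/D = 2.5e-06/0.0154 = 0.000162. Haaland: 1/√f = -1.8 log₁₀[(0.000162/3.7)^1.11 + 6.9/6.806e+04] = -1.8 log₁₀[1.45e-05 + 0.000101] = 7.084, so f = 0.01992.
Darcy-Weisbach: ΔP = f(L/D)(ρV²/2) = 0.01992·(4.06/0.0154)·(1200·6.04²/2) = 0.01992·263.6·2.189e+04 = 1.15e+05 Pa.
Q = V·A = 6.04·0.0001863 = 0.001125 m³/s.
Pumping power P = QΔP = 0.001125·1.15e+05 = 129.4 W = 129 W.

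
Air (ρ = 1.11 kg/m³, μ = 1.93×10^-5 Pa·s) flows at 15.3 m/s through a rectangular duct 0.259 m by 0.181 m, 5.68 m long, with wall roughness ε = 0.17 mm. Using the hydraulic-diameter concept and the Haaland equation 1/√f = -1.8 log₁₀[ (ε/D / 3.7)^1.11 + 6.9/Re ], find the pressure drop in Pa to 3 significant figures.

Hydraulic diameter D_h = 4A/P = 4·(0.259·0.181)/(2·(0.259+0.181)) = 0.1875/0.88 = 0.2131 m.
Re = ρVD_h/μ = 1.11·15.3·0.2131/1.93e-05 = 1.875e+05.
ε/D_h = 0.00017/0.2131 = 0.000798; Haaland gives 1/√f = -1.8 log₁₀[8.52e-05+3.68e-05] = 7.045, so f = 0.02015.
ΔP = f(L/D_h)(ρV²/2) = 0.02015·5.68/0.2131·129.9 = 69.78 Pa.

ΔP ≈ 69.8 Pa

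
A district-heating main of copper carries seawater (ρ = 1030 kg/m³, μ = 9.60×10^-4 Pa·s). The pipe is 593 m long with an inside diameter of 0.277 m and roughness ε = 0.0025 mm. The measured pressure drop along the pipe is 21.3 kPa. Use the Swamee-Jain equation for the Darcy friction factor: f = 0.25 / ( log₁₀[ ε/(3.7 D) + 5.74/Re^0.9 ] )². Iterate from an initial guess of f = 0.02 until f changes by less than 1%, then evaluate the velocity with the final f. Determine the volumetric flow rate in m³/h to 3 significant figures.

Rearranging Darcy-Weisbach: V = √(2·ΔP·D/(f·L·ρ)). With ε/D = 2.5e-06/0.277 = 9.03e-06, iterate starting from f = 0.02:
  f = 0.02 → V = √(2·2.13e+04·0.277/(0.02·593·1030)) = 0.9828 m/s; Re = ρVD/μ = 2.921e+05; f → 0.01455
  f = 0.01455 → V = 1.152 m/s; Re = 3.425e+05; f → 0.01414
  f = 0.01414 → V = 1.169 m/s; Re = 3.474e+05; f → 0.0141
Converged (Δf/f < 1%). With the final f = 0.0141: V = √(2·2.13e+04·0.277/(0.0141·593·1030)) = 1.17 m/s.
Q = V·A = 1.17·(π/4·0.277²) = 0.07053 m³/s = 254 m³/h.

Q ≈ 254 m³/h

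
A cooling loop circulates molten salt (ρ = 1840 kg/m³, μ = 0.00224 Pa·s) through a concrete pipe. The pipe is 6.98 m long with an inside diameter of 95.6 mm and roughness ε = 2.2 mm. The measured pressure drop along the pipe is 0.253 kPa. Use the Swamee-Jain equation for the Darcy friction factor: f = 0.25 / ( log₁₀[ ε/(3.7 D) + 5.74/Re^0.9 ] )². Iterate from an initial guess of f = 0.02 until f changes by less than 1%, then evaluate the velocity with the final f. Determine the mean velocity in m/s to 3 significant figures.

V ≈ 0.265 m/s

Rearranging Darcy-Weisbach: V = √(2·ΔP·D/(f·L·ρ)). With ε/D = 0.0022/0.0956 = 0.023, iterate starting from f = 0.02:
  f = 0.02 → V = √(2·253·0.0956/(0.02·6.98·1840)) = 0.434 m/s; Re = ρVD/μ = 3.408e+04; f → 0.05289
  f = 0.05289 → V = 0.2669 m/s; Re = 2.096e+04; f → 0.05371
  f = 0.05371 → V = 0.2648 m/s; Re = 2.079e+04; f → 0.05373
Converged (Δf/f < 1%). With the final f = 0.05373: V = √(2·253·0.0956/(0.05373·6.98·1840)) = 0.2648 m/s.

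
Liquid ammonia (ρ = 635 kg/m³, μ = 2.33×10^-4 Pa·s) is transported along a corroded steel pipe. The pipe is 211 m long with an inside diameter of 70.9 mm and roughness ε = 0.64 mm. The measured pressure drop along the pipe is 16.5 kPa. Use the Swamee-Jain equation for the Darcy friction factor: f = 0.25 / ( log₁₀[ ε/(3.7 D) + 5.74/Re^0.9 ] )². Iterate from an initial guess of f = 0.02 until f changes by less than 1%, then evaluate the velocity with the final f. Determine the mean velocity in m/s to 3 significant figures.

Rearranging Darcy-Weisbach: V = √(2·ΔP·D/(f·L·ρ)). With ε/D = 0.00064/0.0709 = 0.00903, iterate starting from f = 0.02:
  f = 0.02 → V = √(2·1.65e+04·0.0709/(0.02·211·635)) = 0.9344 m/s; Re = ρVD/μ = 1.806e+05; f → 0.03715
  f = 0.03715 → V = 0.6856 m/s; Re = 1.325e+05; f → 0.03732
Converged (Δf/f < 1%). With the final f = 0.03732: V = √(2·1.65e+04·0.0709/(0.03732·211·635)) = 0.6841 m/s.

V ≈ 0.684 m/s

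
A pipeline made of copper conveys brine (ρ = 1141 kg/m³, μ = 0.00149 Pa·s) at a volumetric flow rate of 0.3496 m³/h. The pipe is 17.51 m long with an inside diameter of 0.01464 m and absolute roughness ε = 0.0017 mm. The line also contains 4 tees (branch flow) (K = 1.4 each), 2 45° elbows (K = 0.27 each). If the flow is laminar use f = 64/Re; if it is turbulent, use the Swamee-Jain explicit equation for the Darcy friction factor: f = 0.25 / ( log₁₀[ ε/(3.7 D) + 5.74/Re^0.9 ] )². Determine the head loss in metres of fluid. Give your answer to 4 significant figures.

Q = 0.3496 m³/h = 0.3496/3600 = 9.711e-05 m³/s.
Cross-sectional area A = πD²/4 = π(0.01464)²/4 = 0.0001683 m²; mean velocity V = Q/A = 9.711e-05/0.0001683 = 0.5769 m/s.
Reynolds number Re = ρVD/μ = 1141 · 0.5769 · 0.01464 / 0.00149 = 6468.
Re > 4000 → turbulent. Relative roughness ε/D = 1.7e-06/0.01464 = 0.000116. Swamee-Jain: f = 0.25/(log₁₀[0.000116/3.7 + 5.74/6468^0.9])² = 0.25/(log₁₀[3.14e-05 + 0.00213])² = 0.25/(-2.664)² = 0.03522.
Total minor-loss coefficient ΣK = 4·1.4 + 2·0.27 = 6.14.
ΔP = [f·L/D + ΣK]·(ρV²/2) = [0.03522·17.51/0.01464 + 6.14]·(1141·0.5769²/2) = [42.12 + 6.14]·189.9 = 9163 Pa.
Head loss h_f = ΔP/(ρg) = 9163/(1141·9.81) = 0.8186 m.

h_f ≈ 0.8186 m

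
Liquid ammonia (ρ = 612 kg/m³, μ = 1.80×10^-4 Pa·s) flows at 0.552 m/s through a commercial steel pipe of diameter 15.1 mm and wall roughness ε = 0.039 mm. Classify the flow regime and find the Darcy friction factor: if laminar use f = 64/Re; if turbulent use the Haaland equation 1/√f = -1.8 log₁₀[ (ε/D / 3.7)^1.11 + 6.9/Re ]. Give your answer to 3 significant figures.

f ≈ 0.0292

Re = ρVD/μ = 612·0.552·0.0151/0.00018 = 2.834e+04.
Re > 4000 → turbulent. ε/D = 3.9e-05/0.0151 = 0.00258; Haaland: 1/√f = -1.8 log₁₀[0.000314 + 0.000243] = 5.857, so f = 0.02915.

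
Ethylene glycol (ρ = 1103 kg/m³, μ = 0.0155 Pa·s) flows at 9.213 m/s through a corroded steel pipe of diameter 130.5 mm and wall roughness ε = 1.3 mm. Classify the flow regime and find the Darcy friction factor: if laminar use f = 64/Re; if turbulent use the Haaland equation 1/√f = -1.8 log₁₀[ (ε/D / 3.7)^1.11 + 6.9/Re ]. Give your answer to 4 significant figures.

f ≈ 0.03858

Re = ρVD/μ = 1103·9.213·0.1305/0.0155 = 8.556e+04.
Re > 4000 → turbulent. ε/D = 0.0013/0.1305 = 0.00996; Haaland: 1/√f = -1.8 log₁₀[0.0014 + 8.06e-05] = 5.091, so f = 0.03858.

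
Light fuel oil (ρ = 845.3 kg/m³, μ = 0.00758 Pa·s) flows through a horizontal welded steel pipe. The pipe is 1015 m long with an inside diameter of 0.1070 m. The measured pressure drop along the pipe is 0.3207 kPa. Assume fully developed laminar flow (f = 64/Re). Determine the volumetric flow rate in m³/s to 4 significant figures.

Q ≈ 1.341×10^-4 m³/s

For laminar flow, f = 64/Re with Re = ρVD/μ, so Darcy-Weisbach reduces to ΔP = 32μLV/D². Solving for V: V = ΔP·D²/(32μL) = 320.7·(0.107)²/(32·0.00758·1015) = 0.01491 m/s.
Check: Re = ρVD/μ = 845.3·0.01491·0.107/0.00758 = 178 < 2300, so the laminar assumption holds.
Q = V·A = 0.01491·(π/4·0.107²) = 0.0001341 m³/s = 1.341×10^-4 m³/s.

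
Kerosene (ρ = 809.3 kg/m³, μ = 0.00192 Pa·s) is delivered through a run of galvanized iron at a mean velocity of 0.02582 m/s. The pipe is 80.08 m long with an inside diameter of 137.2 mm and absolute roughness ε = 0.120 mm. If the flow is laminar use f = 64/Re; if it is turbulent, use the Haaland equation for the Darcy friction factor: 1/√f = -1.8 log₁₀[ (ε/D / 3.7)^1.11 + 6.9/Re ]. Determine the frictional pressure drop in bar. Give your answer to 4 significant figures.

Reynolds number Re = ρVD/μ = 809.3 · 0.02582 · 0.1372 / 0.00192 = 1493.
Re < 2300 → laminar flow, so f = 64/Re = 64/1493 = 0.04286 (the turbulent correlation is not needed).
Darcy-Weisbach: ΔP = f(L/D)(ρV²/2) = 0.04286·(80.08/0.1372)·(809.3·0.02582²/2) = 0.04286·583.7·0.2698 = 6.749 Pa.
ΔP = 6.749 Pa = 6.749×10^-5 bar.

ΔP ≈ 6.749×10^-5 bar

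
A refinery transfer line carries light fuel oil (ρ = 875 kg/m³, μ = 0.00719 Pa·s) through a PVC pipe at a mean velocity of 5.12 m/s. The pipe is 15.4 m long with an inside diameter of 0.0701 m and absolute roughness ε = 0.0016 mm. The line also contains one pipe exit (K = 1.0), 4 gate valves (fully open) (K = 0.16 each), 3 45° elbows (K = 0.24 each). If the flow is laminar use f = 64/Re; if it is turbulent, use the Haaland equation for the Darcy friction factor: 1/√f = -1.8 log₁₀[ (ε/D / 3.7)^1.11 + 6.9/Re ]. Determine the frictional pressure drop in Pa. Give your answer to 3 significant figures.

ΔP ≈ 81000 Pa

Reynolds number Re = ρVD/μ = 875 · 5.12 · 0.0701 / 0.00719 = 4.368e+04.
Re > 4000 → turbulent. Relative roughness ε/D = 1.6e-06/0.0701 = 2.28e-05. Haaland: 1/√f = -1.8 log₁₀[(2.28e-05/3.7)^1.11 + 6.9/4.368e+04] = -1.8 log₁₀[1.65e-06 + 0.000158] = 6.834, so f = 0.02141.
Total minor-loss coefficient ΣK = 1·1 + 4·0.16 + 3·0.24 = 2.36.
ΔP = [f·L/D + ΣK]·(ρV²/2) = [0.02141·15.4/0.0701 + 2.36]·(875·5.12²/2) = [4.703 + 2.36]·1.147e+04 = 8.101e+04 Pa.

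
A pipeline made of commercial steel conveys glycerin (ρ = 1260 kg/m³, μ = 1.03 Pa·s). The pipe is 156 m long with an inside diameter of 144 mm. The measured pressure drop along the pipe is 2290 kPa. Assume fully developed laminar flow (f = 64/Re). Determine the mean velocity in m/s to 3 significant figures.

For laminar flow, f = 64/Re with Re = ρVD/μ, so Darcy-Weisbach reduces to ΔP = 32μLV/D². Solving for V: V = ΔP·D²/(32μL) = 2.29e+06·(0.144)²/(32·1.03·156) = 9.235 m/s.
Check: Re = ρVD/μ = 1260·9.235·0.144/1.03 = 1627 < 2300, so the laminar assumption holds.

V ≈ 9.24 m/s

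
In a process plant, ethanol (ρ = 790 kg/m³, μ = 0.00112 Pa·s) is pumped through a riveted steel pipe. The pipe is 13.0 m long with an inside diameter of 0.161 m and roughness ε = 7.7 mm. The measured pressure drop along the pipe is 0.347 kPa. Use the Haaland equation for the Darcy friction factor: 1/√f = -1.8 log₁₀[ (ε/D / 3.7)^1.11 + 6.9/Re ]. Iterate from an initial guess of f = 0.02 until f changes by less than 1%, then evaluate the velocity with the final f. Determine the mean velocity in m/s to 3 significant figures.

V ≈ 0.392 m/s

Rearranging Darcy-Weisbach: V = √(2·ΔP·D/(f·L·ρ)). With ε/D = 0.0077/0.161 = 0.0478, iterate starting from f = 0.02:
  f = 0.02 → V = √(2·347·0.161/(0.02·13·790)) = 0.7376 m/s; Re = ρVD/μ = 8.376e+04; f → 0.07053
  f = 0.07053 → V = 0.3927 m/s; Re = 4.46e+04; f → 0.0708
Converged (Δf/f < 1%). With the final f = 0.0708: V = √(2·347·0.161/(0.0708·13·790)) = 0.392 m/s.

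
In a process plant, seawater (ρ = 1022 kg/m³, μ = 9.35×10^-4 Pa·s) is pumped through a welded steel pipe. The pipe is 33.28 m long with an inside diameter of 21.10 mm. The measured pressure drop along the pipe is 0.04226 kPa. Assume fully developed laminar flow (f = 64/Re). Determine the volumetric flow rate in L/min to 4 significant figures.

Q ≈ 0.3964 L/min

For laminar flow, f = 64/Re with Re = ρVD/μ, so Darcy-Weisbach reduces to ΔP = 32μLV/D². Solving for V: V = ΔP·D²/(32μL) = 42.26·(0.0211)²/(32·0.000935·33.28) = 0.0189 m/s.
Check: Re = ρVD/μ = 1022·0.0189·0.0211/0.000935 = 435.8 < 2300, so the laminar assumption holds.
Q = V·A = 0.0189·(π/4·0.0211²) = 6.607e-06 m³/s = 0.3964 L/min.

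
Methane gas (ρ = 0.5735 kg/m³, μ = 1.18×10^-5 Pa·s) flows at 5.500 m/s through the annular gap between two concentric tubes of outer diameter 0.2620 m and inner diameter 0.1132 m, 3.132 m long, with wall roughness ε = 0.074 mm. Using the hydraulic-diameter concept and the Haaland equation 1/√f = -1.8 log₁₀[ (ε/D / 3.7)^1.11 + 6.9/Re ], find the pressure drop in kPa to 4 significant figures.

Hydraulic diameter D_h = 4A/P = D_o - D_i = 0.262 - 0.1132 = 0.1488 m.
Re = ρVD_h/μ = 0.5735·5.5·0.1488/1.18e-05 = 3.978e+04.
ε/D_h = 7.4e-05/0.1488 = 0.000497; Haaland gives 1/√f = -1.8 log₁₀[5.04e-05+0.000173] = 6.57, so f = 0.02317.
ΔP = f(L/D_h)(ρV²/2) = 0.02317·3.132/0.1488·8.674 = 4.23 Pa.
ΔP = 0.004230 kPa.

ΔP ≈ 0.004230 kPa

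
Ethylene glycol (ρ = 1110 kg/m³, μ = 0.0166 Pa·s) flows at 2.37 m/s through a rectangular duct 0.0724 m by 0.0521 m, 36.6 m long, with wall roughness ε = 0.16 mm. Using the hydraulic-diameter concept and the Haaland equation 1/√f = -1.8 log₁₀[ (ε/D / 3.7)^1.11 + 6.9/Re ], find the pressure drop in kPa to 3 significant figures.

Hydraulic diameter D_h = 4A/P = 4·(0.0724·0.0521)/(2·(0.0724+0.0521)) = 0.01509/0.249 = 0.0606 m.
Re = ρVD_h/μ = 1110·2.37·0.0606/0.0166 = 9603.
ε/D_h = 0.00016/0.0606 = 0.00264; Haaland gives 1/√f = -1.8 log₁₀[0.000322+0.000719] = 5.369, so f = 0.03469.
ΔP = f(L/D_h)(ρV²/2) = 0.03469·36.6/0.0606·3117 = 6.532e+04 Pa.
ΔP = 65.3 kPa.

ΔP ≈ 65.3 kPa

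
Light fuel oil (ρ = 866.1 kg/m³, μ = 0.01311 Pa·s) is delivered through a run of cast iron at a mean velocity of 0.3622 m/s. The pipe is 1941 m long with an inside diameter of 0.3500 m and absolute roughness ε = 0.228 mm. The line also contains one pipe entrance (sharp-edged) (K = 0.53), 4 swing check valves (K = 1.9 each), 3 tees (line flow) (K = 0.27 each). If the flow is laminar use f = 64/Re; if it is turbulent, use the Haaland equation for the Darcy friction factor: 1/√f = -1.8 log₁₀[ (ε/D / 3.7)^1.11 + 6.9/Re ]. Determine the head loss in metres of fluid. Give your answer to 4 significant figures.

h_f ≈ 1.290 m

Reynolds number Re = ρVD/μ = 866.1 · 0.3622 · 0.35 / 0.0131 = 8375.
Re > 4000 → turbulent. Relative roughness ε/D = 0.000228/0.35 = 0.000651. Haaland: 1/√f = -1.8 log₁₀[(0.000651/3.7)^1.11 + 6.9/8375] = -1.8 log₁₀[6.8e-05 + 0.000824] = 5.489, so f = 0.03319.
Total minor-loss coefficient ΣK = 1·0.53 + 4·1.9 + 3·0.27 = 8.94.
ΔP = [f·L/D + ΣK]·(ρV²/2) = [0.03319·1941/0.35 + 8.94]·(866.1·0.3622²/2) = [184 + 8.94]·56.81 = 1.096e+04 Pa.
Head loss h_f = ΔP/(ρg) = 1.096e+04/(866.1·9.81) = 1.290 m.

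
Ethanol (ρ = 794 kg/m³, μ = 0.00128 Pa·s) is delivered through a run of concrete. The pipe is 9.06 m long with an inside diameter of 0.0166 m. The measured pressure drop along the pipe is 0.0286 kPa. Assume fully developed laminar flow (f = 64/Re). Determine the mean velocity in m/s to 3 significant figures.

For laminar flow, f = 64/Re with Re = ρVD/μ, so Darcy-Weisbach reduces to ΔP = 32μLV/D². Solving for V: V = ΔP·D²/(32μL) = 28.6·(0.0166)²/(32·0.00128·9.06) = 0.02124 m/s.
Check: Re = ρVD/μ = 794·0.02124·0.0166/0.00128 = 218.7 < 2300, so the laminar assumption holds.

V ≈ 0.0212 m/s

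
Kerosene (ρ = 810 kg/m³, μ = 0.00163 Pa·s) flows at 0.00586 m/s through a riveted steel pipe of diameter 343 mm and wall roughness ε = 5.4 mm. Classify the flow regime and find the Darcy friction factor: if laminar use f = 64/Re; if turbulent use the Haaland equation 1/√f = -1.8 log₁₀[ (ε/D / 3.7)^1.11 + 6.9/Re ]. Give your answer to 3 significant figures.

f ≈ 0.0641

Re = ρVD/μ = 810·0.00586·0.343/0.00163 = 998.8.
Re < 2300 → laminar, so f = 64/Re = 0.06408 (roughness is irrelevant in laminar flow).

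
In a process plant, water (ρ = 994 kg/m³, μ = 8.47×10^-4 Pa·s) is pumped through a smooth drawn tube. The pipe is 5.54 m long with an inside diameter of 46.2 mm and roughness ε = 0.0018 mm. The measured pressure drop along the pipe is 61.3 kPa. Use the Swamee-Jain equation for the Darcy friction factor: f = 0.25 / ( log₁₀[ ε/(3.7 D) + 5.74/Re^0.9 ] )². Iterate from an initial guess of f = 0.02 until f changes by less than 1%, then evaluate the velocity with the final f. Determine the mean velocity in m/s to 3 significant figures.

V ≈ 8.63 m/s

Rearranging Darcy-Weisbach: V = √(2·ΔP·D/(f·L·ρ)). With ε/D = 1.8e-06/0.0462 = 3.9e-05, iterate starting from f = 0.02:
  f = 0.02 → V = √(2·6.13e+04·0.0462/(0.02·5.54·994)) = 7.171 m/s; Re = ρVD/μ = 3.888e+05; f → 0.01421
  f = 0.01421 → V = 8.507 m/s; Re = 4.612e+05; f → 0.01385
  f = 0.01385 → V = 8.618 m/s; Re = 4.673e+05; f → 0.01382
Converged (Δf/f < 1%). With the final f = 0.01382: V = √(2·6.13e+04·0.0462/(0.01382·5.54·994)) = 8.627 m/s.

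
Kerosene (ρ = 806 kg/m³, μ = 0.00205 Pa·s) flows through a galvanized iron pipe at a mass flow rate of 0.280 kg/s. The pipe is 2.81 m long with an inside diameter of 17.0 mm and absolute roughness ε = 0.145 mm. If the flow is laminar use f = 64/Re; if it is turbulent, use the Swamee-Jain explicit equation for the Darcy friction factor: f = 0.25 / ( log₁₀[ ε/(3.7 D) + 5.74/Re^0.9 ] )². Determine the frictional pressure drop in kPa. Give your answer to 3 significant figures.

ΔP ≈ 6.61 kPa

A = πD²/4 = π(0.017)²/4 = 0.000227 m²; mean velocity V = ṁ/(ρA) = 0.28/(806 · 0.000227) = 1.531 m/s.
Reynolds number Re = ρVD/μ = 806 · 1.531 · 0.017 / 0.00205 = 1.023e+04.
Re > 4000 → turbulent. Relative roughness ε/D = 0.000145/0.017 = 0.00853. Swamee-Jain: f = 0.25/(log₁₀[0.00853/3.7 + 5.74/1.023e+04^0.9])² = 0.25/(log₁₀[0.00231 + 0.00141])² = 0.25/(-2.43)² = 0.04235.
Darcy-Weisbach: ΔP = f(L/D)(ρV²/2) = 0.04235·(2.81/0.017)·(806·1.531²/2) = 0.04235·165.3·944 = 6608 Pa.
ΔP = 6608 Pa = 6.61 kPa.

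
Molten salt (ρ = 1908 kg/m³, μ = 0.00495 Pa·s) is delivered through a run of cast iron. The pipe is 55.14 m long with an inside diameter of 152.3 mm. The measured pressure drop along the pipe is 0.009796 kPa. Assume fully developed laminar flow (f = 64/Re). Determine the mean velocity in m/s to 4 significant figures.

For laminar flow, f = 64/Re with Re = ρVD/μ, so Darcy-Weisbach reduces to ΔP = 32μLV/D². Solving for V: V = ΔP·D²/(32μL) = 9.796·(0.1523)²/(32·0.00495·55.14) = 0.02602 m/s.
Check: Re = ρVD/μ = 1908·0.02602·0.1523/0.00495 = 1527 < 2300, so the laminar assumption holds.

V ≈ 0.02602 m/s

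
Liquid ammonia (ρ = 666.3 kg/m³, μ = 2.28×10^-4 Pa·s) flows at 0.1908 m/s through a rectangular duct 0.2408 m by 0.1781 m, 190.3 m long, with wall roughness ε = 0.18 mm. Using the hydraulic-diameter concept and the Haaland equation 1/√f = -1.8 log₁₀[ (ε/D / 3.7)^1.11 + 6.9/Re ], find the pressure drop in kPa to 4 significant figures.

Hydraulic diameter D_h = 4A/P = 4·(0.2408·0.1781)/(2·(0.2408+0.1781)) = 0.1715/0.8378 = 0.2048 m.
Re = ρVD_h/μ = 666.3·0.1908·0.2048/0.000228 = 1.142e+05.
ε/D_h = 0.00018/0.2048 = 0.000879; Haaland gives 1/√f = -1.8 log₁₀[9.49e-05+6.04e-05] = 6.856, so f = 0.02128.
ΔP = f(L/D_h)(ρV²/2) = 0.02128·190.3/0.2048·12.13 = 239.8 Pa.
ΔP = 0.2398 kPa.

ΔP ≈ 0.2398 kPa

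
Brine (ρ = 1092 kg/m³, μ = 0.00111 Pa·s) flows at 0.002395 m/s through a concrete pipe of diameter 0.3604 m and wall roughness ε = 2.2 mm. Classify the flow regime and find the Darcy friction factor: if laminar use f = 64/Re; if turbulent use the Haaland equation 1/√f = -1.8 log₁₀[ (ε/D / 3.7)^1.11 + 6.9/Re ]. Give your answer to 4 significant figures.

f ≈ 0.07537

Re = ρVD/μ = 1092·0.002395·0.3604/0.00111 = 849.2.
Re < 2300 → laminar, so f = 64/Re = 0.07537 (roughness is irrelevant in laminar flow).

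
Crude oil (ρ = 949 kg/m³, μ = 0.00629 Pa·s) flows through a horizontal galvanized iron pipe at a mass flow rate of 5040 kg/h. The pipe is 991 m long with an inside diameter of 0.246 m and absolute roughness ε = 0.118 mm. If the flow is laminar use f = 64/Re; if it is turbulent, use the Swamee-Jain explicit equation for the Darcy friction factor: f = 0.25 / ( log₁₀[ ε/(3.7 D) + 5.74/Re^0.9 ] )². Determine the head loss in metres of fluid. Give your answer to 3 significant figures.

ṁ = 5040 kg/h = 5040/3600 = 1.4 kg/s.
A = πD²/4 = π(0.246)²/4 = 0.04753 m²; mean velocity V = ṁ/(ρA) = 1.4/(949 · 0.04753) = 0.03104 m/s.
Reynolds number Re = ρVD/μ = 949 · 0.03104 · 0.246 / 0.00629 = 1152.
Re < 2300 → laminar flow, so f = 64/Re = 64/1152 = 0.05556 (the turbulent correlation is not needed).
Darcy-Weisbach: ΔP = f(L/D)(ρV²/2) = 0.05556·(991/0.246)·(949·0.03104²/2) = 0.05556·4028·0.4571 = 102.3 Pa.
Head loss h_f = ΔP/(ρg) = 102.3/(949·9.81) = 0.0110 m.

h_f ≈ 0.0110 m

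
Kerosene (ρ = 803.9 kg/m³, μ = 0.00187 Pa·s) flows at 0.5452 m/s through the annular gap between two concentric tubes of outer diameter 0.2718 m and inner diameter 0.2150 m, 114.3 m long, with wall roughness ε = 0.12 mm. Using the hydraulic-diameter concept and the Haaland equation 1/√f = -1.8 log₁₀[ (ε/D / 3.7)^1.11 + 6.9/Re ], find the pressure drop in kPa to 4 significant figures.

ΔP ≈ 7.653 kPa

Hydraulic diameter D_h = 4A/P = D_o - D_i = 0.2718 - 0.215 = 0.0568 m.
Re = ρVD_h/μ = 803.9·0.5452·0.0568/0.00187 = 1.331e+04.
ε/D_h = 0.00012/0.0568 = 0.00211; Haaland gives 1/√f = -1.8 log₁₀[0.000251+0.000518] = 5.605, so f = 0.03183.
ΔP = f(L/D_h)(ρV²/2) = 0.03183·114.3/0.0568·119.5 = 7653 Pa.
ΔP = 7.653 kPa.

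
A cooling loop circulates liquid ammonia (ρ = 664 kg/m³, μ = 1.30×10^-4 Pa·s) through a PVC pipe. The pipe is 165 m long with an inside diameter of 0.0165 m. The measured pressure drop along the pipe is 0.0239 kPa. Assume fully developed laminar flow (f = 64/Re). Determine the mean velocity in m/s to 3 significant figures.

For laminar flow, f = 64/Re with Re = ρVD/μ, so Darcy-Weisbach reduces to ΔP = 32μLV/D². Solving for V: V = ΔP·D²/(32μL) = 23.9·(0.0165)²/(32·0.00013·165) = 0.00948 m/s.
Check: Re = ρVD/μ = 664·0.00948·0.0165/0.00013 = 798.9 < 2300, so the laminar assumption holds.

V ≈ 0.00948 m/s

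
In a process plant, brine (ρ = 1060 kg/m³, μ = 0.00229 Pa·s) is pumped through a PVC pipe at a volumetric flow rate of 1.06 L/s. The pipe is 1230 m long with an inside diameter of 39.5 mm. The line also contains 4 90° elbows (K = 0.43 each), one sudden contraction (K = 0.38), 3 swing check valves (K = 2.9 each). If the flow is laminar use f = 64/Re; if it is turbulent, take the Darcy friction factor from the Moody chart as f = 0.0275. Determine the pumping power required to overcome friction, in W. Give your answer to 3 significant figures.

P ≈ 365 W

Q = 1.06 L/s = 1.06/1000 = 0.00106 m³/s.
Cross-sectional area A = πD²/4 = π(0.0395)²/4 = 0.001225 m²; mean velocity V = Q/A = 0.00106/0.001225 = 0.865 m/s.
Reynolds number Re = ρVD/μ = 1060 · 0.865 · 0.0395 / 0.00229 = 1.582e+04.
Re > 4000 → turbulent; use the Moody-chart value f = 0.0275.
Total minor-loss coefficient ΣK = 4·0.43 + 1·0.38 + 3·2.9 = 10.8.
ΔP = [f·L/D + ΣK]·(ρV²/2) = [0.0275·1230/0.0395 + 10.8]·(1060·0.865²/2) = [856.3 + 10.8]·396.6 = 3.439e+05 Pa.
Pumping power P = QΔP = 0.00106·3.439e+05 = 364.5 W = 365 W.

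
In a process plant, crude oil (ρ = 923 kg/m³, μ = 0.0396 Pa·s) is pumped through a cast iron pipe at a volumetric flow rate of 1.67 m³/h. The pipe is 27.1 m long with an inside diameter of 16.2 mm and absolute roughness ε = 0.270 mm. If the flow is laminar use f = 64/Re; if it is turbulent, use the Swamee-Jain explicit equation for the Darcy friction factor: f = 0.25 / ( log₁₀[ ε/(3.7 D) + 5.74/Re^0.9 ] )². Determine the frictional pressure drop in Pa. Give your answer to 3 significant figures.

ΔP ≈ 294000 Pa

Q = 1.67 m³/h = 1.67/3600 = 0.0004639 m³/s.
Cross-sectional area A = πD²/4 = π(0.0162)²/4 = 0.0002061 m²; mean velocity V = Q/A = 0.0004639/0.0002061 = 2.251 m/s.
Reynolds number Re = ρVD/μ = 923 · 2.251 · 0.0162 / 0.0396 = 849.8.
Re < 2300 → laminar flow, so f = 64/Re = 64/849.8 = 0.07531 (the turbulent correlation is not needed).
Darcy-Weisbach: ΔP = f(L/D)(ρV²/2) = 0.07531·(27.1/0.0162)·(923·2.251²/2) = 0.07531·1673·2338 = 2.945e+05 Pa.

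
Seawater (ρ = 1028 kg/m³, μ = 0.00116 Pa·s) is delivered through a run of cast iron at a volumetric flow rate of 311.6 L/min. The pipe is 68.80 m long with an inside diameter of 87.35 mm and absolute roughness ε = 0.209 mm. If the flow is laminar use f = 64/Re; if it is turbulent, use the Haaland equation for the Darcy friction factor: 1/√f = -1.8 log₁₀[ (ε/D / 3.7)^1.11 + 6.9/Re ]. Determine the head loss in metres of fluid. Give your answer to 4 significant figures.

Q = 311.6 L/min = 311.6/60000 = 0.005193 m³/s.
Cross-sectional area A = πD²/4 = π(0.08735)²/4 = 0.005993 m²; mean velocity V = Q/A = 0.005193/0.005993 = 0.8666 m/s.
Reynolds number Re = ρVD/μ = 1028 · 0.8666 · 0.08735 / 0.00116 = 6.709e+04.
Re > 4000 → turbulent. Relative roughness ε/D = 0.000209/0.08735 = 0.00239. Haaland: 1/√f = -1.8 log₁₀[(0.00239/3.7)^1.11 + 6.9/6.709e+04] = -1.8 log₁₀[0.000288 + 0.000103] = 6.134, so f = 0.02658.
Darcy-Weisbach: ΔP = f(L/D)(ρV²/2) = 0.02658·(68.8/0.08735)·(1028·0.8666²/2) = 0.02658·787.6·386 = 8082 Pa.
Head loss h_f = ΔP/(ρg) = 8082/(1028·9.81) = 0.8014 m.

h_f ≈ 0.8014 m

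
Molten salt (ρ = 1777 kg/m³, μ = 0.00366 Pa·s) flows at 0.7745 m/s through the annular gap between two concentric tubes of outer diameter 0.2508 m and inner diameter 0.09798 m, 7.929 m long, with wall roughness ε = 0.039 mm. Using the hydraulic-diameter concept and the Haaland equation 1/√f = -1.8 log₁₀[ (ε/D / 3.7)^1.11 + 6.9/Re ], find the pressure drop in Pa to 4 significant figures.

Hydraulic diameter D_h = 4A/P = D_o - D_i = 0.2508 - 0.09798 = 0.1528 m.
Re = ρVD_h/μ = 1777·0.7745·0.1528/0.00366 = 5.747e+04.
ε/D_h = 3.9e-05/0.1528 = 0.000255; Haaland gives 1/√f = -1.8 log₁₀[2.4e-05+0.00012] = 6.914, so f = 0.02092.
ΔP = f(L/D_h)(ρV²/2) = 0.02092·7.929/0.1528·533 = 578.4 Pa.

ΔP ≈ 578.4 Pa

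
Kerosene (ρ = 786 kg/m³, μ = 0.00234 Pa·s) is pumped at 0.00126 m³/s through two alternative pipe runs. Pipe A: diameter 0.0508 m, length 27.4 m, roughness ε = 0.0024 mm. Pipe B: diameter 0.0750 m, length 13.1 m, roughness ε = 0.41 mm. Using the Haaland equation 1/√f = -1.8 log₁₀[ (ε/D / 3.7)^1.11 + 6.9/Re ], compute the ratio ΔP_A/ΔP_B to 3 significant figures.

ΔP_A/ΔP_B ≈ 11.1

Pipe A: V = Q/A = 0.00126/0.002027 = 0.6217 m/s; Re = 1.061e+04; ε/D = 4.72e-05; Haaland → f = 0.03044; ΔP_A = f(L/D)(ρV²/2) = 2493 Pa.
Pipe B: V = Q/A = 0.00126/0.004418 = 0.2852 m/s; Re = 7185; ε/D = 0.00547; Haaland → f = 0.0401; ΔP_B = f(L/D)(ρV²/2) = 223.9 Pa.
ΔP_A/ΔP_B = 2493/223.9 = 11.1.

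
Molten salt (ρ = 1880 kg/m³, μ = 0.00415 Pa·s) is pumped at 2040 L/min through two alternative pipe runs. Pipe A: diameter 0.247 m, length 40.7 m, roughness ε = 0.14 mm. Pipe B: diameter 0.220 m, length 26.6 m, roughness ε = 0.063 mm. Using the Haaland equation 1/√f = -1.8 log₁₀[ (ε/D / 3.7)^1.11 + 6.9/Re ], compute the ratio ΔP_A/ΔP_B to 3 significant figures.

Pipe A: V = Q/A = 0.034/0.04792 = 0.7096 m/s; Re = 7.94e+04; ε/D = 0.000567; Haaland → f = 0.02095; ΔP_A = f(L/D)(ρV²/2) = 1634 Pa.
Pipe B: V = Q/A = 0.034/0.03801 = 0.8944 m/s; Re = 8.914e+04; ε/D = 0.000286; Haaland → f = 0.01948; ΔP_B = f(L/D)(ρV²/2) = 1772 Pa.
ΔP_A/ΔP_B = 1634/1772 = 0.922.

ΔP_A/ΔP_B ≈ 0.922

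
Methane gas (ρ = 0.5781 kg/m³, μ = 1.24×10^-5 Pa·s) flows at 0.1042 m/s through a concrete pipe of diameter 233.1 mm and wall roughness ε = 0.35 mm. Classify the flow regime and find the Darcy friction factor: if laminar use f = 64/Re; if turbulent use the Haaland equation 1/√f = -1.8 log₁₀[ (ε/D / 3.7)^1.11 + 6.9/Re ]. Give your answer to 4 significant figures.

Re = ρVD/μ = 0.5781·0.1042·0.2331/1.24e-05 = 1132.
Re < 2300 → laminar, so f = 64/Re = 0.05652 (roughness is irrelevant in laminar flow).

f ≈ 0.05652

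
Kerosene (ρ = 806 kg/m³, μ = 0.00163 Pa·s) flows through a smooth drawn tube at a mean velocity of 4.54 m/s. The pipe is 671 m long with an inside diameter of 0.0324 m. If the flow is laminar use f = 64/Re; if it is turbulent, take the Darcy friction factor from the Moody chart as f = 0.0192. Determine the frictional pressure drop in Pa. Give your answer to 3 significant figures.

Reynolds number Re = ρVD/μ = 806 · 4.54 · 0.0324 / 0.00163 = 7.274e+04.
Re > 4000 → turbulent; use the Moody-chart value f = 0.0192.
Darcy-Weisbach: ΔP = f(L/D)(ρV²/2) = 0.0192·(671/0.0324)·(806·4.54²/2) = 0.0192·2.071e+04·8306 = 3.303e+06 Pa.

ΔP ≈ 3.30×10^6 Pa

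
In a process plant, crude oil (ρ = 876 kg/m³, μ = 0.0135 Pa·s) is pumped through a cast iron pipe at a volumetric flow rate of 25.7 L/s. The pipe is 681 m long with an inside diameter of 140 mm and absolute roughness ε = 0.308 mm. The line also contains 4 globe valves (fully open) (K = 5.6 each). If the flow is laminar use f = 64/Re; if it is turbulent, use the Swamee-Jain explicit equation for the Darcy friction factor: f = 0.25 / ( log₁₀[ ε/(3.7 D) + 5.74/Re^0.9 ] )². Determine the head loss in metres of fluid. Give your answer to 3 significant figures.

h_f ≈ 25.2 m

Q = 25.7 L/s = 25.7/1000 = 0.0257 m³/s.
Cross-sectional area A = πD²/4 = π(0.14)²/4 = 0.01539 m²; mean velocity V = Q/A = 0.0257/0.01539 = 1.67 m/s.
Reynolds number Re = ρVD/μ = 876 · 1.67 · 0.14 / 0.0135 = 1.517e+04.
Re > 4000 → turbulent. Relative roughness ε/D = 0.000308/0.14 = 0.0022. Swamee-Jain: f = 0.25/(log₁₀[0.0022/3.7 + 5.74/1.517e+04^0.9])² = 0.25/(log₁₀[0.000595 + 0.000991])² = 0.25/(-2.8)² = 0.03189.
Total minor-loss coefficient ΣK = 4·5.6 = 22.4.
ΔP = [f·L/D + ΣK]·(ρV²/2) = [0.03189·681/0.14 + 22.4]·(876·1.67²/2) = [155.1 + 22.4]·1221 = 2.167e+05 Pa.
Head loss h_f = ΔP/(ρg) = 2.167e+05/(876·9.81) = 25.2 m.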